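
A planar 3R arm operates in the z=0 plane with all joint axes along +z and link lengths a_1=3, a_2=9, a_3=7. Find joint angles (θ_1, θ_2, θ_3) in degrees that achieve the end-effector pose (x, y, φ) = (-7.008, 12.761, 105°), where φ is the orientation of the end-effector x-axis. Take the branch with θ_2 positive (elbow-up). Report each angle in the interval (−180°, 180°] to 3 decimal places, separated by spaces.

29.997 120.006 -45.002

wrist centre = target − a_3·(cos φ, sin φ) = (-5.1963, 5.9995)
cos θ_2 = (62.9954−3²−9²)/(2·3·9) = -0.5001; θ_2 = 120.0056° (elbow-up)
β = atan2(5.9995,-5.1963) = 130.8963°; ψ = atan2(7.7938,-1.5008) = 100.8994°
θ_1 = β − ψ = 29.9969°
θ_3 = φ − θ_1 − θ_2 = -45.0025° (wrapped to (-180°,180°])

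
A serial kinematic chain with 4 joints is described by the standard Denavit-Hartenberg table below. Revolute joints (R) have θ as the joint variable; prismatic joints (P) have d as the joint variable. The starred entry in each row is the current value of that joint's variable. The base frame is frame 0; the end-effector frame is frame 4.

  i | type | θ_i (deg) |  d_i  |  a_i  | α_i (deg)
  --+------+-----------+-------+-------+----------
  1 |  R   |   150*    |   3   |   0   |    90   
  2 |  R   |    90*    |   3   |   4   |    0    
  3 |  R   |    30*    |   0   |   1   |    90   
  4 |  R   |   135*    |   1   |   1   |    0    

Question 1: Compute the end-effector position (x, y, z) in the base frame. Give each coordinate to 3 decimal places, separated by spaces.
after link 1: o_1 = (0.0000, 0.0000, 3.0000)
after link 2: o_2 = (1.5000, 2.5981, 7.0000)
after link 3: o_3 = (1.9330, 2.3481, 7.8660)
after link 4: o_4 = (1.2304, 3.5702, 7.7537)

1.230 3.570 7.754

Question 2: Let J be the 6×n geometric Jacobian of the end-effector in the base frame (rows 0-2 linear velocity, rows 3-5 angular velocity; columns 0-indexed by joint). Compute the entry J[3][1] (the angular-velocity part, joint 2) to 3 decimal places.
axis z_1 = (0.5000,0.8660,0.0000); lever o_n−o_1 = (1.2304,3.5702,4.7537)
cross product → J_v[:, 1] = (4.1168,-2.3768,0.7196)
J_ω[:, 1] = z_1
entry J[3][1] = 0.5000

0.500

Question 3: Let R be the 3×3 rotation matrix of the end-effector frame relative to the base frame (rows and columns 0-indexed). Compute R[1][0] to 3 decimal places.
End-effector x-axis (col 0 of R) = (0.0474,0.7891,-0.6124)
R[1][0] = 0.7891

0.789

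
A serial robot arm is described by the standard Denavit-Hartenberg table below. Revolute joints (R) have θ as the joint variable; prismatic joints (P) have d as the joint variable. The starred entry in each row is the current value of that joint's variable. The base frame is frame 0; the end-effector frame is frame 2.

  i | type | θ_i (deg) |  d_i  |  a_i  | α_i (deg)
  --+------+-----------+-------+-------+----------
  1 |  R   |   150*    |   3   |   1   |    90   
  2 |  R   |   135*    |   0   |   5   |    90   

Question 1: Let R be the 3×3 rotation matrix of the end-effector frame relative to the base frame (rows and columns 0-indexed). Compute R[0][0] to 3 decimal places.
0.612

End-effector x-axis (col 0 of R) = (0.6124,-0.3536,0.7071)
R[0][0] = 0.6124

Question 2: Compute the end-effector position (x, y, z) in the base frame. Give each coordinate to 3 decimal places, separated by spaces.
after link 1: o_1 = (-0.8660, 0.5000, 3.0000)
after link 2: o_2 = (2.1958, -1.2678, 6.5355)

2.196 -1.268 6.536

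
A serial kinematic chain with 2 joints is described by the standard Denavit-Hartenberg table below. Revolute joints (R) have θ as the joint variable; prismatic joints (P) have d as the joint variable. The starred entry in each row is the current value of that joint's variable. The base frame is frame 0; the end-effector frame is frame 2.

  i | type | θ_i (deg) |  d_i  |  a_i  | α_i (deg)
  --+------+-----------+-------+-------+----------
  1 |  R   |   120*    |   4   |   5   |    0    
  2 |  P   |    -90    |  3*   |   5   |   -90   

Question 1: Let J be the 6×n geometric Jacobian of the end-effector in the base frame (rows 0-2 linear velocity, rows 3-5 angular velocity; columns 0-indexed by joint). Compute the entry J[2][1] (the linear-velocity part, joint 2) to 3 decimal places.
prismatic axis z_1 = (0.0000,0.0000,1.0000)
J_v[:, 1] = z_1; J_ω[:, 1] = (0,0,0)
entry J[2][1] = 1.0000

1.000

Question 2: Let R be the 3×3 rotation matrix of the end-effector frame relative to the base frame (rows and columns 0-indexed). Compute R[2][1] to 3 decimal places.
-1.000

End-effector y-axis (col 1 of R) = (-0.0000,0.0000,-1.0000)
R[2][1] = -1.0000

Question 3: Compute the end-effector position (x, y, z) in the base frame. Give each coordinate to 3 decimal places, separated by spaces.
after link 1: o_1 = (-2.5000, 4.3301, 4.0000)
after link 2: o_2 = (1.8301, 6.8301, 7.0000)

1.830 6.830 7.000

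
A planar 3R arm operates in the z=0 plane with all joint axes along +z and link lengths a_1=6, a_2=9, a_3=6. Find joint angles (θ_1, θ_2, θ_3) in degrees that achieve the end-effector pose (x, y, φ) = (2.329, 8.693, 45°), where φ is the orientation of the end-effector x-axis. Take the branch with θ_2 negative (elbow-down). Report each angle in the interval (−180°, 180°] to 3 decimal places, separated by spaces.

-134.992 -150.002 -30.006

wrist centre = target − a_3·(cos φ, sin φ) = (-1.9136, 4.4504)
cos θ_2 = (23.4677−6²−9²)/(2·6·9) = -0.8660; θ_2 = -150.0016° (elbow-down)
β = atan2(4.4504,-1.9136) = 113.2676°; ψ = atan2(-4.4998,-1.7944) = -111.7404°
θ_1 = β − ψ = 225.0080°
θ_3 = φ − θ_1 − θ_2 = -30.0063° (wrapped to (-180°,180°])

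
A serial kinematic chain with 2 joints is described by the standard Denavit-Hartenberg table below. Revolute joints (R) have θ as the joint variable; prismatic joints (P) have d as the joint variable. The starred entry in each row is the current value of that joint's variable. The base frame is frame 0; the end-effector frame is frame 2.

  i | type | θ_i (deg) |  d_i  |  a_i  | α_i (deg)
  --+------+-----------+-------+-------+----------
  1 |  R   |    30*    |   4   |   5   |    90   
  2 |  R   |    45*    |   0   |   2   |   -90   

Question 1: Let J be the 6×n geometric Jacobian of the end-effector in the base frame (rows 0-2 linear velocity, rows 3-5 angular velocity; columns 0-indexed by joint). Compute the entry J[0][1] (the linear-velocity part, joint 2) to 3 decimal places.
-1.225

axis z_1 = (0.5000,-0.8660,0.0000); lever o_n−o_1 = (1.2247,0.7071,1.4142)
cross product → J_v[:, 1] = (-1.2247,-0.7071,1.4142)
J_ω[:, 1] = z_1
entry J[0][1] = -1.2247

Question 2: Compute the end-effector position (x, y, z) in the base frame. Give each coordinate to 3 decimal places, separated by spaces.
after link 1: o_1 = (4.3301, 2.5000, 4.0000)
after link 2: o_2 = (5.5549, 3.2071, 5.4142)

5.555 3.207 5.414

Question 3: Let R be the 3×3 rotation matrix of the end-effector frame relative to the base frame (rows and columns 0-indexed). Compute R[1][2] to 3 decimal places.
End-effector z-axis (col 2 of R) = (-0.6124,-0.3536,0.7071)
R[1][2] = -0.3536

-0.354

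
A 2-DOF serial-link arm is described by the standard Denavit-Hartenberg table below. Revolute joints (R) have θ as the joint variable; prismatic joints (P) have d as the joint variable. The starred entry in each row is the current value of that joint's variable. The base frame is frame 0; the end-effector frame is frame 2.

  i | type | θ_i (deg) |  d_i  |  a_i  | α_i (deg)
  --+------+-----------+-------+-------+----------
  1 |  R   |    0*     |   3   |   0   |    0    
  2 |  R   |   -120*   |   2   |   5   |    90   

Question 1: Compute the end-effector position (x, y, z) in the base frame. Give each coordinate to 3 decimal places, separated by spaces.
after link 1: o_1 = (0.0000, 0.0000, 3.0000)
after link 2: o_2 = (-2.5000, -4.3301, 5.0000)

-2.500 -4.330 5.000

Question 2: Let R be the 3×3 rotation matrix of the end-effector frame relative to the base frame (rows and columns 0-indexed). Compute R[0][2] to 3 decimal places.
-0.866

End-effector z-axis (col 2 of R) = (-0.8660,0.5000,0.0000)
R[0][2] = -0.8660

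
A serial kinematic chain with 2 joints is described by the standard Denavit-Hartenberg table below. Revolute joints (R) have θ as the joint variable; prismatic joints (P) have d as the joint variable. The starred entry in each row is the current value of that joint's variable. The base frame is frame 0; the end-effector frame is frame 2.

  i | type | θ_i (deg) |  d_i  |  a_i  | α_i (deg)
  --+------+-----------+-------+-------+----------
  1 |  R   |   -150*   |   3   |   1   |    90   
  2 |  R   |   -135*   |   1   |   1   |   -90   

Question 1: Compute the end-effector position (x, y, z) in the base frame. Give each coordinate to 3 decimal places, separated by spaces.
-0.754 0.720 2.293

after link 1: o_1 = (-0.8660, -0.5000, 3.0000)
after link 2: o_2 = (-0.7537, 0.7196, 2.2929)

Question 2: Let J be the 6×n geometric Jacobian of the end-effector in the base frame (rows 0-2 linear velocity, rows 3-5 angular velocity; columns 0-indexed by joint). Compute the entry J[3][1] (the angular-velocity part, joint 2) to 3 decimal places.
-0.500

axis z_1 = (-0.5000,0.8660,0.0000); lever o_n−o_1 = (0.1124,1.2196,-0.7071)
cross product → J_v[:, 1] = (-0.6124,-0.3536,-0.7071)
J_ω[:, 1] = z_1
entry J[3][1] = -0.5000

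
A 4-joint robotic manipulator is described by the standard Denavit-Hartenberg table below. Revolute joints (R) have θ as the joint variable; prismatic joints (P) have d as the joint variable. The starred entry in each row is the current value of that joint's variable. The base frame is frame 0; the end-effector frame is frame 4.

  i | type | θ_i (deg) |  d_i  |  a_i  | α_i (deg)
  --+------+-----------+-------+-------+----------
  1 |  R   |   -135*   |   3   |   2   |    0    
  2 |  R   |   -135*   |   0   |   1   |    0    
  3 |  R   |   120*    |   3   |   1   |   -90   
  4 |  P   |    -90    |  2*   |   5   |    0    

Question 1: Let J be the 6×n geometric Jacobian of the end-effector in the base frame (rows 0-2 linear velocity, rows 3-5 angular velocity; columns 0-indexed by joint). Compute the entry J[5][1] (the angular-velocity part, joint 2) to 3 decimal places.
1.000

axis z_1 = (0.0000,0.0000,1.0000); lever o_n−o_1 = (0.1340,-1.2321,8.0000)
cross product → J_v[:, 1] = (1.2321,0.1340,-0.0000)
J_ω[:, 1] = z_1
entry J[5][1] = 1.0000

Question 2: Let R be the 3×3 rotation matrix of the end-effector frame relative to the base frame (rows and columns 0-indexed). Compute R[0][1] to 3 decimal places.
-0.866

End-effector y-axis (col 1 of R) = (-0.8660,-0.5000,-0.0000)
R[0][1] = -0.8660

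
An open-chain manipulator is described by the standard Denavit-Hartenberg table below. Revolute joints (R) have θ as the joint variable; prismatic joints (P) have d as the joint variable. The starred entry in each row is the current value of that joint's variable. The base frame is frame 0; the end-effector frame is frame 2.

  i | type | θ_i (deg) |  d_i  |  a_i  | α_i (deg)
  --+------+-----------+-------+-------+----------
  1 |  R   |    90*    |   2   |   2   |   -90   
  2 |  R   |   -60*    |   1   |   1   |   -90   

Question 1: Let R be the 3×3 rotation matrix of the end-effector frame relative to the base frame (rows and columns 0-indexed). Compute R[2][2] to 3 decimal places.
-0.500

End-effector z-axis (col 2 of R) = (-0.0000,0.8660,-0.5000)
R[2][2] = -0.5000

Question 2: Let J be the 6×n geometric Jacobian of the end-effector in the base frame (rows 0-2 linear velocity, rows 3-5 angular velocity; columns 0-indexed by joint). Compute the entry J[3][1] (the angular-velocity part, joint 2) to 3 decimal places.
axis z_1 = (-1.0000,0.0000,0.0000); lever o_n−o_1 = (-1.0000,0.5000,0.8660)
cross product → J_v[:, 1] = (0.0000,0.8660,-0.5000)
J_ω[:, 1] = z_1
entry J[3][1] = -1.0000

-1.000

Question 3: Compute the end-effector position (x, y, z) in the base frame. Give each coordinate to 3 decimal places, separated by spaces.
-1.000 2.500 2.866

after link 1: o_1 = (0.0000, 2.0000, 2.0000)
after link 2: o_2 = (-1.0000, 2.5000, 2.8660)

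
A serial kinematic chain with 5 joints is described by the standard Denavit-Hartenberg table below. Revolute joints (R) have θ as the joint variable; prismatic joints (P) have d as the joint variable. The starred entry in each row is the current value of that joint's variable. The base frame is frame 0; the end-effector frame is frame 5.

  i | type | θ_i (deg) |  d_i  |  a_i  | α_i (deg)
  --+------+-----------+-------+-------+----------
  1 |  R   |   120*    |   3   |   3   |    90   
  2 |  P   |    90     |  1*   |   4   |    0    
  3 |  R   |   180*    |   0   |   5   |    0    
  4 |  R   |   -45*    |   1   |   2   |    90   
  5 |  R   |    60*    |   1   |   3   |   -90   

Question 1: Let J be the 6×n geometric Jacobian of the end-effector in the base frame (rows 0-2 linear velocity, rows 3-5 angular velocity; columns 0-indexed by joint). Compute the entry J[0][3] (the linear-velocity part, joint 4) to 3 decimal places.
-0.884

axis z_3 = (0.8660,0.5000,0.0000); lever o_n−o_3 = (4.7070,-0.9566,-1.7678)
cross product → J_v[:, 3] = (-0.8839,1.5309,-3.1820)
J_ω[:, 3] = z_3
entry J[0][3] = -0.8839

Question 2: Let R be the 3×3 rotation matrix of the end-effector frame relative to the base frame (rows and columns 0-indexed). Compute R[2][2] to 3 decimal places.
End-effector z-axis (col 2 of R) = (0.1268,0.7803,0.6124)
R[2][2] = 0.6124

0.612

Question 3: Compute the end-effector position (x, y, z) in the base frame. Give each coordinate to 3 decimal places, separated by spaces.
4.073 2.141 0.232

after link 1: o_1 = (-1.5000, 2.5981, 3.0000)
after link 2: o_2 = (-0.6340, 3.0981, 7.0000)
after link 3: o_3 = (-0.6340, 3.0981, 2.0000)
after link 4: o_4 = (0.9392, 2.3733, 0.5858)
after link 5: o_5 = (4.0730, 2.1414, 0.2322)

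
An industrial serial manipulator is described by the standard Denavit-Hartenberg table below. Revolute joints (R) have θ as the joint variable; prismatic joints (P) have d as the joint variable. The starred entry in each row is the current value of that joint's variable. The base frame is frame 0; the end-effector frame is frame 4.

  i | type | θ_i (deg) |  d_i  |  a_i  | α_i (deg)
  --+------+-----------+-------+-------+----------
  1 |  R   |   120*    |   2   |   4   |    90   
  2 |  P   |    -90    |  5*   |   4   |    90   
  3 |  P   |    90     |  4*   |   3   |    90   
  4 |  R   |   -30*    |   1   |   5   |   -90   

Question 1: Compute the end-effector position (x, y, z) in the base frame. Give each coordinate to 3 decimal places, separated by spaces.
9.428 8.330 -3.000

after link 1: o_1 = (-2.0000, 3.4641, 2.0000)
after link 2: o_2 = (2.3301, 5.9641, -2.0000)
after link 3: o_3 = (6.9282, 4.0000, -2.0000)
after link 4: o_4 = (9.4282, 8.3301, -3.0000)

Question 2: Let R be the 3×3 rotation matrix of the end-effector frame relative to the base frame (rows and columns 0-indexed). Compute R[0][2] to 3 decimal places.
End-effector z-axis (col 2 of R) = (0.8660,-0.5000,-0.0000)
R[0][2] = 0.8660

0.866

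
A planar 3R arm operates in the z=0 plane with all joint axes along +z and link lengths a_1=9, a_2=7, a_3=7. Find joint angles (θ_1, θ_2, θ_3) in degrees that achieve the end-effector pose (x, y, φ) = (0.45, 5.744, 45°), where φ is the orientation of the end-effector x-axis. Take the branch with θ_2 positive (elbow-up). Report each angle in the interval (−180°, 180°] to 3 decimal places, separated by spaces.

wrist centre = target − a_3·(cos φ, sin φ) = (-4.4997, 0.7943)
cos θ_2 = (20.8786−9²−7²)/(2·9·7) = -0.8660; θ_2 = 150.0020° (elbow-up)
β = atan2(0.7943,-4.4997) = 169.9898°; ψ = atan2(3.4998,2.9377) = 49.9901°
θ_1 = β − ψ = 119.9997°
θ_3 = φ − θ_1 − θ_2 = 134.9983° (wrapped to (-180°,180°])

120.000 150.002 134.998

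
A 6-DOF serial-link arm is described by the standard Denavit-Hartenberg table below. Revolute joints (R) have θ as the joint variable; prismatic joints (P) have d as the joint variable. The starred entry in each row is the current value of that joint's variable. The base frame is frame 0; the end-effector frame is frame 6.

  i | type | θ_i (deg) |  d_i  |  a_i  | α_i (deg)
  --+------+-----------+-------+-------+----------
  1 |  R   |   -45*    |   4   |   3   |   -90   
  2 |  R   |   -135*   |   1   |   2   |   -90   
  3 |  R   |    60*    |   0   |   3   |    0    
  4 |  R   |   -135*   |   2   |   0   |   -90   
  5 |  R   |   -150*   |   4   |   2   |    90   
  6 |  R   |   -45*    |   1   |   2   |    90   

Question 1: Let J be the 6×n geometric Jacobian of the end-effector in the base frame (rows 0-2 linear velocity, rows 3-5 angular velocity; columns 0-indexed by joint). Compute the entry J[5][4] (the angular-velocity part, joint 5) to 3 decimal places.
0.683

axis z_4 = (-0.6660,0.3000,0.6830); lever o_n−o_4 = (-3.2152,-2.4533,1.7282)
cross product → J_v[:, 4] = (2.1940,-1.0451,2.5983)
J_ω[:, 4] = z_4
entry J[5][4] = 0.6830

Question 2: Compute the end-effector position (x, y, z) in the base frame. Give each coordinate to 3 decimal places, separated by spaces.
-2.974 -4.955 9.617

after link 1: o_1 = (2.1213, -2.1213, 4.0000)
after link 2: o_2 = (1.8284, -0.4142, 5.4142)
after link 3: o_3 = (-0.7587, -1.5013, 6.4749)
after link 4: o_4 = (0.2413, -2.5013, 7.8891)
after link 5: o_5 = (-2.8815, -3.2087, 11.0113)
after link 6: o_6 = (-2.9739, -4.9546, 9.6173)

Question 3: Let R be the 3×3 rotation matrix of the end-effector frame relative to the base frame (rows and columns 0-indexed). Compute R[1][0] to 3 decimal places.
End-effector x-axis (col 0 of R) = (0.3087,-0.8864,-0.3450)
R[1][0] = -0.8864

-0.886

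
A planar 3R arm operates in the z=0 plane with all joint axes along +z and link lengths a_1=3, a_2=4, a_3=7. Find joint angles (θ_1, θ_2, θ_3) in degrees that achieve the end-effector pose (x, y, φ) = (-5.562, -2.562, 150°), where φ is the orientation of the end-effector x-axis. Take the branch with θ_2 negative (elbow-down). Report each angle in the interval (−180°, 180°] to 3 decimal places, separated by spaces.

wrist centre = target − a_3·(cos φ, sin φ) = (0.5002, -6.0620)
cos θ_2 = (36.9980−3²−4²)/(2·3·4) = 0.4999; θ_2 = -60.0055° (elbow-down)
β = atan2(-6.0620,0.5002) = -85.2832°; ψ = atan2(-3.4643,4.9997) = -34.7182°
θ_1 = β − ψ = -50.5649°
θ_3 = φ − θ_1 − θ_2 = -99.4296° (wrapped to (-180°,180°])

-50.565 -60.005 -99.430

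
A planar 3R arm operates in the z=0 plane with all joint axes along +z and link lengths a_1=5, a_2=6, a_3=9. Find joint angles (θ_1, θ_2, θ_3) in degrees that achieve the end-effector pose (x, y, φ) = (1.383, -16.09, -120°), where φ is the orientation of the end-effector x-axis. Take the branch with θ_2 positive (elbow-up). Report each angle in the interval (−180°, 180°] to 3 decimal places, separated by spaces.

wrist centre = target − a_3·(cos φ, sin φ) = (5.8830, -8.2958)
cos θ_2 = (103.4295−5²−6²)/(2·5·6) = 0.7072; θ_2 = 44.9958° (elbow-up)
β = atan2(-8.2958,5.8830) = -54.6574°; ψ = atan2(4.2423,9.2430) = 24.6542°
θ_1 = β − ψ = -79.3116°
θ_3 = φ − θ_1 − θ_2 = -85.6842° (wrapped to (-180°,180°])

-79.312 44.996 -85.684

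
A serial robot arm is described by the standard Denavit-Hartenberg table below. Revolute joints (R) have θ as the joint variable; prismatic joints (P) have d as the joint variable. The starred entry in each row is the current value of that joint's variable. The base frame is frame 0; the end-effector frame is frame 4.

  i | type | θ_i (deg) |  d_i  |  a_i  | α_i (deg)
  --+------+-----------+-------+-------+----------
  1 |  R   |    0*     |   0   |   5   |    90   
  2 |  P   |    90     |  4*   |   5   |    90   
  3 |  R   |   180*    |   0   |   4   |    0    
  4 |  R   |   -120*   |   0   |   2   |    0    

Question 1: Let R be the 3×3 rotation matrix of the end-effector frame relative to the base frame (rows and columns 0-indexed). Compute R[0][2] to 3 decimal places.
1.000

End-effector z-axis (col 2 of R) = (1.0000,-0.0000,-0.0000)
R[0][2] = 1.0000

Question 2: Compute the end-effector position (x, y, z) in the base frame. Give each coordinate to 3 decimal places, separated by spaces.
5.000 -5.732 2.000

after link 1: o_1 = (5.0000, 0.0000, 0.0000)
after link 2: o_2 = (5.0000, -4.0000, 5.0000)
after link 3: o_3 = (5.0000, -4.0000, 1.0000)
after link 4: o_4 = (5.0000, -5.7321, 2.0000)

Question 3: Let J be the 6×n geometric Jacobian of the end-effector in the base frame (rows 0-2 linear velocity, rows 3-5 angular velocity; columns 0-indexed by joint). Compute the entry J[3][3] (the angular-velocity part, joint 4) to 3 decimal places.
axis z_3 = (1.0000,-0.0000,-0.0000); lever o_n−o_3 = (0.0000,-1.7321,1.0000)
cross product → J_v[:, 3] = (-0.0000,-1.0000,-1.7321)
J_ω[:, 3] = z_3
entry J[3][3] = 1.0000

1.000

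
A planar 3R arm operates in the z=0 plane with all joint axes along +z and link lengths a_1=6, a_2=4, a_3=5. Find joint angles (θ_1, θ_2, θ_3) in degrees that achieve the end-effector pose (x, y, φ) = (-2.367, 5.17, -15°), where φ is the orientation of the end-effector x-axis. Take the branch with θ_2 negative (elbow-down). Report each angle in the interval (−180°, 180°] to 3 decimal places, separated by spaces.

wrist centre = target − a_3·(cos φ, sin φ) = (-7.1966, 6.4641)
cos θ_2 = (93.5760−6²−4²)/(2·6·4) = 0.8662; θ_2 = -29.9838° (elbow-down)
β = atan2(6.4641,-7.1966) = 138.0695°; ψ = atan2(-1.9990,9.4647) = -11.9261°
θ_1 = β − ψ = 149.9956°
θ_3 = φ − θ_1 − θ_2 = -135.0117° (wrapped to (-180°,180°])

149.996 -29.984 -135.012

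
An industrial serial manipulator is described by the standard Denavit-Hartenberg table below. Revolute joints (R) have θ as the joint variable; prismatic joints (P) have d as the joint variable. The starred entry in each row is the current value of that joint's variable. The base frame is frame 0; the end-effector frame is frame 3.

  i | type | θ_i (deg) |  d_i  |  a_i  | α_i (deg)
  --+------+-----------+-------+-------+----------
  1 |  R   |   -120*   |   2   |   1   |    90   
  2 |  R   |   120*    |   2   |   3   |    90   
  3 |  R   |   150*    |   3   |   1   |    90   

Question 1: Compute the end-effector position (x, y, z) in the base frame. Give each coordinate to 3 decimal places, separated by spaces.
-3.431 -0.942 5.348

after link 1: o_1 = (-0.5000, -0.8660, 2.0000)
after link 2: o_2 = (-1.4821, 1.4330, 4.5981)
after link 3: o_3 = (-3.4306, -0.9420, 5.3481)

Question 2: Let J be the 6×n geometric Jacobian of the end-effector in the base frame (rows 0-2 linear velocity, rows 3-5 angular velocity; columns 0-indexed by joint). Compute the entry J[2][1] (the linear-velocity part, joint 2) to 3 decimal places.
1.531

axis z_1 = (-0.8660,0.5000,0.0000); lever o_n−o_1 = (-2.9306,-0.0760,3.3481)
cross product → J_v[:, 1] = (1.6740,2.8995,1.5311)
J_ω[:, 1] = z_1
entry J[2][1] = 1.5311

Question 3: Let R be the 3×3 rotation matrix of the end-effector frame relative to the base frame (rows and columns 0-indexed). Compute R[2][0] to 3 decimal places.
End-effector x-axis (col 0 of R) = (-0.6495,-0.1250,-0.7500)
R[2][0] = -0.7500

-0.750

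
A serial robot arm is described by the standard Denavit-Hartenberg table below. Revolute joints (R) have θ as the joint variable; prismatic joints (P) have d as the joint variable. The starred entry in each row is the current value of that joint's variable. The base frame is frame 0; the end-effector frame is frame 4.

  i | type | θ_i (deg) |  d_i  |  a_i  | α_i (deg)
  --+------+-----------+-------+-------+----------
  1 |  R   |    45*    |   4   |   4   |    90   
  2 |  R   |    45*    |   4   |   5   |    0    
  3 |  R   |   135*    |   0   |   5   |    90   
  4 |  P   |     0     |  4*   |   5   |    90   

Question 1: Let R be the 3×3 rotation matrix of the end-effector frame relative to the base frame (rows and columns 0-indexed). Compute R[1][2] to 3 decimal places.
0.707

End-effector z-axis (col 2 of R) = (-0.7071,0.7071,0.0000)
R[1][2] = 0.7071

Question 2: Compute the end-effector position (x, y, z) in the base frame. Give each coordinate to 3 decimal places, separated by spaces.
after link 1: o_1 = (2.8284, 2.8284, 4.0000)
after link 2: o_2 = (8.1569, 2.5000, 7.5355)
after link 3: o_3 = (4.6213, -1.0355, 7.5355)
after link 4: o_4 = (1.0858, -4.5711, 11.5355)

1.086 -4.571 11.536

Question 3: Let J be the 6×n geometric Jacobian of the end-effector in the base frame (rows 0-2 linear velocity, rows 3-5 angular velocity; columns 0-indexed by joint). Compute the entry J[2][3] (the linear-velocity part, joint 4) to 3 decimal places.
1.000

prismatic axis z_3 = (0.0000,0.0000,1.0000)
J_v[:, 3] = z_3; J_ω[:, 3] = (0,0,0)
entry J[2][3] = 1.0000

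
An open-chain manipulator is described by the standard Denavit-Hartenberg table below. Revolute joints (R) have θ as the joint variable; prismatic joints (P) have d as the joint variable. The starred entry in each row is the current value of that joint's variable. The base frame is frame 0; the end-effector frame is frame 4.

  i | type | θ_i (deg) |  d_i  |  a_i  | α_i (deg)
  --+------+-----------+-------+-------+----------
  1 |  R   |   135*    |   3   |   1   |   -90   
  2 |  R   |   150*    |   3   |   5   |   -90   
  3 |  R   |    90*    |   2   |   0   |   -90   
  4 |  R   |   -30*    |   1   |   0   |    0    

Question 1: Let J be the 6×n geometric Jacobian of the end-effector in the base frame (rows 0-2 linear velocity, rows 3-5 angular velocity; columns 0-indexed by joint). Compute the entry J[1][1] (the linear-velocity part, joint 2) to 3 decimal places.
-0.189

axis z_1 = (-0.7071,-0.7071,0.0000); lever o_n−o_1 = (1.0353,-5.2779,-0.2679)
cross product → J_v[:, 1] = (0.1895,-0.1895,4.4641)
J_ω[:, 1] = z_1
entry J[1][1] = -0.1895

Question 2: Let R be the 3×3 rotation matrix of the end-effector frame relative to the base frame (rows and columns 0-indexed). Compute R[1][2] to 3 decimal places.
0.612

End-effector z-axis (col 2 of R) = (-0.6124,0.6124,0.5000)
R[1][2] = 0.6124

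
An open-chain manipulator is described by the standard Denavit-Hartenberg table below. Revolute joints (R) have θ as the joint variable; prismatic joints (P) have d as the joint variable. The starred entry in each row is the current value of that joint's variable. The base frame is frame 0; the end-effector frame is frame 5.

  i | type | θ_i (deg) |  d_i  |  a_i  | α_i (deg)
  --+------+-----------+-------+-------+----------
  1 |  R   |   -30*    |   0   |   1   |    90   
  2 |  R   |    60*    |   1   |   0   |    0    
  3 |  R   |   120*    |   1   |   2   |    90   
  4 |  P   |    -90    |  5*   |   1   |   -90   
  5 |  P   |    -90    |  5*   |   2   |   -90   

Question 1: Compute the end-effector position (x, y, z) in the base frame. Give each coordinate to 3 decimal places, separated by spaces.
-5.696 2.134 7.000

after link 1: o_1 = (0.8660, -0.5000, 0.0000)
after link 2: o_2 = (0.3660, -1.3660, 0.0000)
after link 3: o_3 = (-1.8660, -1.2321, 0.0000)
after link 4: o_4 = (-1.3660, -0.3660, 5.0000)
after link 5: o_5 = (-5.6962, 2.1340, 7.0000)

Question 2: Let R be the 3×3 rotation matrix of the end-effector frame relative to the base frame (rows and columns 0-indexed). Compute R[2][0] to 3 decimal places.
End-effector x-axis (col 0 of R) = (0.0000,-0.0000,1.0000)
R[2][0] = 1.0000

1.000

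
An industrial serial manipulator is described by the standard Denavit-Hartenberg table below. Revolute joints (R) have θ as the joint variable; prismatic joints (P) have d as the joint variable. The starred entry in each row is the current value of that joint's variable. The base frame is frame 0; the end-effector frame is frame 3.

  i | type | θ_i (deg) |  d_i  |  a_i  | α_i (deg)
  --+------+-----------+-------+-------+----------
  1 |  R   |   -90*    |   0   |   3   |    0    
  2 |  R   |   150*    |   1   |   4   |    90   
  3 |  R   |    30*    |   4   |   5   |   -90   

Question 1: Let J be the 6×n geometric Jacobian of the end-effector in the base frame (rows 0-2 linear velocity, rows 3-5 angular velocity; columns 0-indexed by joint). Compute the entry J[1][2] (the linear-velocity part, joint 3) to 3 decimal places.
axis z_2 = (0.8660,-0.5000,0.0000); lever o_n−o_2 = (5.6292,1.7500,2.5000)
cross product → J_v[:, 2] = (-1.2500,-2.1651,4.3301)
J_ω[:, 2] = z_2
entry J[1][2] = -2.1651

-2.165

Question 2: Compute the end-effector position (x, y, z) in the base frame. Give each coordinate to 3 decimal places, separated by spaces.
7.629 2.214 3.500

after link 1: o_1 = (0.0000, -3.0000, 0.0000)
after link 2: o_2 = (2.0000, 0.4641, 1.0000)
after link 3: o_3 = (7.6292, 2.2141, 3.5000)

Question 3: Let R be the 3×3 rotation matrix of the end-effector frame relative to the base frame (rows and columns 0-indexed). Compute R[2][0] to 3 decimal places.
End-effector x-axis (col 0 of R) = (0.4330,0.7500,0.5000)
R[2][0] = 0.5000

0.500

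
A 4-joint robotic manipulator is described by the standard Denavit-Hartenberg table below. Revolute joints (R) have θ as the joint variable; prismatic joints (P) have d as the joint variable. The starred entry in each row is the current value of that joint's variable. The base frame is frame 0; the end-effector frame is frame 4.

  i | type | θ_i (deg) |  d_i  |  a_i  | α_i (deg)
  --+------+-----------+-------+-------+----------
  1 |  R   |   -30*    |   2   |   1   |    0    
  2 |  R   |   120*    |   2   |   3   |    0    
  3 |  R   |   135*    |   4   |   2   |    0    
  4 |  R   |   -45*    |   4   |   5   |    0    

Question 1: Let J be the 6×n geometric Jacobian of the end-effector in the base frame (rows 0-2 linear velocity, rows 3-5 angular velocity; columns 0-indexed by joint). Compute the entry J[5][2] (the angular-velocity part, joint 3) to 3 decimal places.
1.000

axis z_2 = (0.0000,0.0000,1.0000); lever o_n−o_2 = (-6.4142,-1.4142,8.0000)
cross product → J_v[:, 2] = (1.4142,-6.4142,0.0000)
J_ω[:, 2] = z_2
entry J[5][2] = 1.0000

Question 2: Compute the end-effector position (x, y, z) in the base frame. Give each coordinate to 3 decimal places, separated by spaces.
after link 1: o_1 = (0.8660, -0.5000, 2.0000)
after link 2: o_2 = (0.8660, 2.5000, 4.0000)
after link 3: o_3 = (-0.5482, 1.0858, 8.0000)
after link 4: o_4 = (-5.5482, 1.0858, 12.0000)

-5.548 1.086 12.000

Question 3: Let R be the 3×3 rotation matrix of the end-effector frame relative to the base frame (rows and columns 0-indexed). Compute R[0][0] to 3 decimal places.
End-effector x-axis (col 0 of R) = (-1.0000,0.0000,0.0000)
R[0][0] = -1.0000

-1.000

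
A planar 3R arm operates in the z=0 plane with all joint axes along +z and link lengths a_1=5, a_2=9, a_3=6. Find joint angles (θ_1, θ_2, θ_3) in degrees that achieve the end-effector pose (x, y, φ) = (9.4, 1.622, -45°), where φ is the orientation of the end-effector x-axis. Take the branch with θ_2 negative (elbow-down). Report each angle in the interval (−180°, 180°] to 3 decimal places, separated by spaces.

135.007 -120.006 -60.001

wrist centre = target − a_3·(cos φ, sin φ) = (5.1574, 5.8646)
cos θ_2 = (60.9924−5²−9²)/(2·5·9) = -0.5001; θ_2 = -120.0056° (elbow-down)
β = atan2(5.8646,5.1574) = 48.6716°; ψ = atan2(-7.7938,0.4992) = -86.3349°
θ_1 = β − ψ = 135.0065°
θ_3 = φ − θ_1 − θ_2 = -60.0009° (wrapped to (-180°,180°])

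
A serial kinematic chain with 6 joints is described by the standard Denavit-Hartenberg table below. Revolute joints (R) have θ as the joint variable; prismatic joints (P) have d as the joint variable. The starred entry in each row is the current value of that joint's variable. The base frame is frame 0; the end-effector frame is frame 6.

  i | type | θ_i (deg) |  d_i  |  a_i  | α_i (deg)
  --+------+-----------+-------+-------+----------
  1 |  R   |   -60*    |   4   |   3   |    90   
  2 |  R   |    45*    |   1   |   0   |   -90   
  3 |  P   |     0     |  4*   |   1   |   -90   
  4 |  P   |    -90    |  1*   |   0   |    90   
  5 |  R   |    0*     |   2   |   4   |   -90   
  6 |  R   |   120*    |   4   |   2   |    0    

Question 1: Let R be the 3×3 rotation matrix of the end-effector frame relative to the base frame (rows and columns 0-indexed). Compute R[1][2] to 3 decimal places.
End-effector z-axis (col 2 of R) = (0.8660,0.5000,0.0000)
R[1][2] = 0.5000

0.500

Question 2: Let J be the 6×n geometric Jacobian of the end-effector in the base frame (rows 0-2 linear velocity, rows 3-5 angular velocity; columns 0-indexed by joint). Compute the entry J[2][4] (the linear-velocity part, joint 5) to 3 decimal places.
axis z_4 = (-0.3536,0.6124,-0.7071); lever o_n−o_4 = (2.3087,4.0012,1.9319)
cross product → J_v[:, 4] = (4.0123,-0.9495,-2.8284)
J_ω[:, 4] = z_4
entry J[2][4] = -2.8284

-2.828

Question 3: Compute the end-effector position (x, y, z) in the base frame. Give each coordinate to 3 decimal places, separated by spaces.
after link 1: o_1 = (1.5000, -2.5981, 4.0000)
after link 2: o_2 = (0.6340, -3.0981, 4.0000)
after link 3: o_3 = (-0.4267, -1.2610, 7.5355)
after link 4: o_4 = (0.4393, -0.7610, 7.5355)
after link 5: o_5 = (-1.6820, 2.9133, 8.9497)
after link 6: o_6 = (2.7480, 3.2402, 9.4674)

2.748 3.240 9.467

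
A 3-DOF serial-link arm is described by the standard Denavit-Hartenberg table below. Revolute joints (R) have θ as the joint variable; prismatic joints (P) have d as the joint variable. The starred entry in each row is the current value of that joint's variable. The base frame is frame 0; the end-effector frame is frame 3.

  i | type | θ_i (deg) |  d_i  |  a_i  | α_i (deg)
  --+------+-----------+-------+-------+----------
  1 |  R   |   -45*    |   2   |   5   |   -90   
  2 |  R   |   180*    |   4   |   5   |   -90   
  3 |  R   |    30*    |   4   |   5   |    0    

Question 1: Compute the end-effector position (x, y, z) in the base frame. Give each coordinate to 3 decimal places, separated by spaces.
after link 1: o_1 = (3.5355, -3.5355, 2.0000)
after link 2: o_2 = (2.8284, 2.8284, 2.0000)
after link 3: o_3 = (-2.0012, 4.1225, 6.0000)

-2.001 4.123 6.000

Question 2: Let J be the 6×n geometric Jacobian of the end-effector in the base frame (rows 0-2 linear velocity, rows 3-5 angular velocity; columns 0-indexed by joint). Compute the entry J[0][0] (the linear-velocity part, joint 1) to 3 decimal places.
axis z_0 = ẑ; lever o_n−o_0 = (-2.0012,4.1225,6.0000)
cross product → J_v[:, 0] = (-4.1225,-2.0012,0.0000)
J_ω[:, 0] = z_0
entry J[0][0] = -4.1225

-4.123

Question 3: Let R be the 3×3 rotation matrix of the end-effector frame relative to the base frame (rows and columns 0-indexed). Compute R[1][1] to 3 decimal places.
End-effector y-axis (col 1 of R) = (-0.2588,-0.9659,0.0000)
R[1][1] = -0.9659

-0.966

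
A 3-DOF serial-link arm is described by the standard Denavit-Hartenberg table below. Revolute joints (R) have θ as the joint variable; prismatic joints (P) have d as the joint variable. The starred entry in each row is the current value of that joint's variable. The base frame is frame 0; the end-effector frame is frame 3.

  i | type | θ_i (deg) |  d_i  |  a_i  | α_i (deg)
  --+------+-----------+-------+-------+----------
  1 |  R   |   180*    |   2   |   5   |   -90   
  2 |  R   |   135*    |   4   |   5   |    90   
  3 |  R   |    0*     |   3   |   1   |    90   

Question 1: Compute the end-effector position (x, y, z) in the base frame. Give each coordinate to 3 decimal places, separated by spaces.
-2.879 -4.000 -4.364

after link 1: o_1 = (-5.0000, 0.0000, 2.0000)
after link 2: o_2 = (-1.4645, -4.0000, -1.5355)
after link 3: o_3 = (-2.8787, -4.0000, -4.3640)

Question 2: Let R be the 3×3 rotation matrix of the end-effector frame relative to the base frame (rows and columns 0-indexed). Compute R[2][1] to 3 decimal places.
-0.707

End-effector y-axis (col 1 of R) = (-0.7071,-0.0000,-0.7071)
R[2][1] = -0.7071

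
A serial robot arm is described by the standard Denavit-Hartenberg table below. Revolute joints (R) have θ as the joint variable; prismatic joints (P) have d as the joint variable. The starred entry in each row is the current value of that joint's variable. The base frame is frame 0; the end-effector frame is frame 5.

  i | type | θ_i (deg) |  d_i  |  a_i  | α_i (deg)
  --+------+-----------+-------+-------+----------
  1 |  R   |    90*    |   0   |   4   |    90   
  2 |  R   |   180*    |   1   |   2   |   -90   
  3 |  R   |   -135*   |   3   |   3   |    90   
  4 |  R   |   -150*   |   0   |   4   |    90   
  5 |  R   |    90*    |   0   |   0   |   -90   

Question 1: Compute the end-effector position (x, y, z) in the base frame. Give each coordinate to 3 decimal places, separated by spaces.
0.672 1.672 -1.000

after link 1: o_1 = (0.0000, 4.0000, 0.0000)
after link 2: o_2 = (1.0000, 2.0000, 0.0000)
after link 3: o_3 = (3.1213, 4.1213, -3.0000)
after link 4: o_4 = (0.6718, 1.6718, -1.0000)
after link 5: o_5 = (0.6718, 1.6718, -1.0000)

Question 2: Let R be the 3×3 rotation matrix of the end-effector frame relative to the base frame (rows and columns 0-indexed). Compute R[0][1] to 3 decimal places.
End-effector y-axis (col 1 of R) = (0.3536,0.3536,0.8660)
R[0][1] = 0.3536

0.354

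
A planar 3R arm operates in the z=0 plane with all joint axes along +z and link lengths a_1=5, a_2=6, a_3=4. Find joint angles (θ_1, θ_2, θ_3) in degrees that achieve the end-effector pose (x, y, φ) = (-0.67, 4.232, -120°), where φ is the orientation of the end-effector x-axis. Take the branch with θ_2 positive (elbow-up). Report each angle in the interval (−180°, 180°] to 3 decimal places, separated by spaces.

30.000 90.001 119.999

wrist centre = target − a_3·(cos φ, sin φ) = (1.3300, 7.6961)
cos θ_2 = (60.9989−5²−6²)/(2·5·6) = -0.0000; θ_2 = 90.0011° (elbow-up)
β = atan2(7.6961,1.3300) = 80.1953°; ψ = atan2(6.0000,4.9999) = 50.1951°
θ_1 = β − ψ = 30.0002°
θ_3 = φ − θ_1 − θ_2 = 119.9987° (wrapped to (-180°,180°])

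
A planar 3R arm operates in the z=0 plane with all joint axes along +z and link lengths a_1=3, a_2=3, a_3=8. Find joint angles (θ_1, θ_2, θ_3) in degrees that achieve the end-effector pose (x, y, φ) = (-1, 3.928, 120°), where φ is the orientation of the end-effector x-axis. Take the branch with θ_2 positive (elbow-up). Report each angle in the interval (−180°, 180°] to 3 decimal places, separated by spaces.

wrist centre = target − a_3·(cos φ, sin φ) = (3.0000, -3.0002)
cos θ_2 = (18.0012−3²−3²)/(2·3·3) = 0.0001; θ_2 = 89.9961° (elbow-up)
β = atan2(-3.0002,3.0000) = -45.0019°; ψ = atan2(3.0000,3.0002) = 44.9981°
θ_1 = β − ψ = -90.0000°
θ_3 = φ − θ_1 − θ_2 = 120.0039° (wrapped to (-180°,180°])

-90.000 89.996 120.004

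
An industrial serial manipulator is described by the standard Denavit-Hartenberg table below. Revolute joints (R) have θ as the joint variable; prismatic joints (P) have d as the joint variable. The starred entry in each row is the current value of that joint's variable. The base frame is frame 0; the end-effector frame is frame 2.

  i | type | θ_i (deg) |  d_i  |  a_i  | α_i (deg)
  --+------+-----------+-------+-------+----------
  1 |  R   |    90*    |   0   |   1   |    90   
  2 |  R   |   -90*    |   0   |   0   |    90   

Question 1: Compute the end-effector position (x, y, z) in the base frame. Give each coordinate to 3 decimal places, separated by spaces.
after link 1: o_1 = (0.0000, 1.0000, 0.0000)
after link 2: o_2 = (0.0000, 1.0000, 0.0000)

0.000 1.000 0.000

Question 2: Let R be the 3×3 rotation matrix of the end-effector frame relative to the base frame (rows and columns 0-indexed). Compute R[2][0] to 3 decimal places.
-1.000

End-effector x-axis (col 0 of R) = (0.0000,0.0000,-1.0000)
R[2][0] = -1.0000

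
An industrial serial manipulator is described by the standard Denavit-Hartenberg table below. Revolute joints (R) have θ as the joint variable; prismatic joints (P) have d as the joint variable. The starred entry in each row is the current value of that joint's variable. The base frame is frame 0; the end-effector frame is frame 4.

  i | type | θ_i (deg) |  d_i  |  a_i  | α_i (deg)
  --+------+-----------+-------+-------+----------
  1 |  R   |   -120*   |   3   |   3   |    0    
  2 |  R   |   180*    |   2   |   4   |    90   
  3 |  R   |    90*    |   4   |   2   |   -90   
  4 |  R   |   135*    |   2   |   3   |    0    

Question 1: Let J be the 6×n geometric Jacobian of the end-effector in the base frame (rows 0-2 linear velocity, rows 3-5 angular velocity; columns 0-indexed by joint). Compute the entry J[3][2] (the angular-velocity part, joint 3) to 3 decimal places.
0.866

axis z_2 = (0.8660,-0.5000,0.0000); lever o_n−o_2 = (0.6270,-2.6714,-0.1213)
cross product → J_v[:, 2] = (0.0607,0.1051,-2.0000)
J_ω[:, 2] = z_2
entry J[3][2] = 0.8660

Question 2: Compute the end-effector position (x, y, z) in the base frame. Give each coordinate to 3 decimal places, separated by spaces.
1.127 -1.805 4.879

after link 1: o_1 = (-1.5000, -2.5981, 3.0000)
after link 2: o_2 = (0.5000, 0.8660, 5.0000)
after link 3: o_3 = (3.9641, -1.1340, 7.0000)
after link 4: o_4 = (1.1270, -1.8054, 4.8787)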